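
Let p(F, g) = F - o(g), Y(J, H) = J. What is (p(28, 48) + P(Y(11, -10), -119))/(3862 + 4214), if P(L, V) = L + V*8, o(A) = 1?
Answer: -457/4038 ≈ -0.11317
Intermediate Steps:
P(L, V) = L + 8*V
p(F, g) = -1 + F (p(F, g) = F - 1*1 = F - 1 = -1 + F)
(p(28, 48) + P(Y(11, -10), -119))/(3862 + 4214) = ((-1 + 28) + (11 + 8*(-119)))/(3862 + 4214) = (27 + (11 - 952))/8076 = (27 - 941)*(1/8076) = -914*1/8076 = -457/4038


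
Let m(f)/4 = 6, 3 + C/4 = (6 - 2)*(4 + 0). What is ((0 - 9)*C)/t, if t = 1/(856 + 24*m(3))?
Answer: -670176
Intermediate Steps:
C = 52 (C = -12 + 4*((6 - 2)*(4 + 0)) = -12 + 4*(4*4) = -12 + 4*16 = -12 + 64 = 52)
m(f) = 24 (m(f) = 4*6 = 24)
t = 1/1432 (t = 1/(856 + 24*24) = 1/(856 + 576) = 1/1432 ≈ 0.00069832)
((0 - 9)*C)/t = ((0 - 9)*52)/(1/1432) = -9*52*1432 = -468*1432 = -670176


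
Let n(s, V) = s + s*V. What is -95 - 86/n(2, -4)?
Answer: -242/3 ≈ -80.667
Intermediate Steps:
n(s, V) = s + V*s
-95 - 86/n(2, -4) = -95 - 86*1/(2*(1 - 4)) = -95 - 86/(2*(-3)) = -95 - 86/(-6) = -95 - 86*(-⅙) = -95 + 43/3 = -242/3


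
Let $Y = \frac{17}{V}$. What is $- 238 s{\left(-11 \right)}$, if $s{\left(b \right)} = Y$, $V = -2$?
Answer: $2023$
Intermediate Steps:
$Y = - \frac{17}{2}$ ($Y = \frac{17}{-2} = 17 \left(- \frac{1}{2}\right) = - \frac{17}{2} \approx -8.5$)
$s{\left(b \right)} = - \frac{17}{2}$
$- 238 s{\left(-11 \right)} = \left(-238\right) \left(- \frac{17}{2}\right) = 2023$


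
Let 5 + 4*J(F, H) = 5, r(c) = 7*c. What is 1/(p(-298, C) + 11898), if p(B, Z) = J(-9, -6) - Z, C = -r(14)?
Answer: 1/11996 ≈ 8.3361e-5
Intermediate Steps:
C = -98 (C = -7*14 = -1*98 = -98)
J(F, H) = 0 (J(F, H) = -5/4 + (¼)*5 = -5/4 + 5/4 = 0)
p(B, Z) = -Z (p(B, Z) = 0 - Z = -Z)
1/(p(-298, C) + 11898) = 1/(-1*(-98) + 11898) = 1/(98 + 11898) = 1/11996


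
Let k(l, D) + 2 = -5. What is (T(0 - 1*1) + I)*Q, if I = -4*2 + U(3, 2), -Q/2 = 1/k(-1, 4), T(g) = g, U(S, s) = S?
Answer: -12/7 ≈ -1.7143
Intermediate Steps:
k(l, D) = -7 (k(l, D) = -2 - 5 = -7)
Q = 2/7 (Q = -2/(-7) = -2*(-⅐) = 2/7 ≈ 0.28571)
I = -5 (I = -4*2 + 3 = -8 + 3 = -5)
(T(0 - 1*1) + I)*Q = ((0 - 1*1) - 5)*(2/7) = ((0 - 1) - 5)*(2/7) = (-1 - 5)*(2/7) = -6*2/7 = -12/7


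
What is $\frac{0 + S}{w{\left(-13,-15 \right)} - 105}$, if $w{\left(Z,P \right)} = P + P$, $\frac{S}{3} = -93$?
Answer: $\frac{31}{15} \approx 2.0667$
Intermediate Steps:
$S = -279$ ($S = 3 \left(-93\right) = -279$)
$w{\left(Z,P \right)} = 2 P$
$\frac{0 + S}{w{\left(-13,-15 \right)} - 105} = \frac{0 - 279}{2 \left(-15\right) - 105} = - \frac{279}{-30 - 105} = - \frac{279}{-135} = \left(-279\right) \left(- \frac{1}{135}\right) = \frac{31}{15}$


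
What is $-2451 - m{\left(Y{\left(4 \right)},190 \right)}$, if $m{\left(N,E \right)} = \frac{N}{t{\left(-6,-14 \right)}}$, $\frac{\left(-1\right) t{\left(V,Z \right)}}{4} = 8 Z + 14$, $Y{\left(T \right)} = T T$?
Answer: $- \frac{120101}{49} \approx -2451.0$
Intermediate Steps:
$Y{\left(T \right)} = T^{2}$
$t{\left(V,Z \right)} = -56 - 32 Z$ ($t{\left(V,Z \right)} = - 4 \left(8 Z + 14\right) = - 4 \left(14 + 8 Z\right) = -56 - 32 Z$)
$m{\left(N,E \right)} = \frac{N}{392}$ ($m{\left(N,E \right)} = \frac{N}{-56 - -448} = \frac{N}{-56 + 448} = \frac{N}{392}$)
$-2451 - m{\left(Y{\left(4 \right)},190 \right)} = -2451 - \frac{4^{2}}{392} = -2451 - \frac{1}{392} \cdot 16 = -2451 - \frac{2}{49} = - \frac{120101}{49}$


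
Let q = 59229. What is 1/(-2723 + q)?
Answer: 1/56506 ≈ 1.7697e-5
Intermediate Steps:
1/(-2723 + q) = 1/(-2723 + 59229) = 1/56506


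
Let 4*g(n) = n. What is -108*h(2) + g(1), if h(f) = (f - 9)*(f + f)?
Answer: 12097/4 ≈ 3024.3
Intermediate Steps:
g(n) = n/4
h(f) = 2*f*(-9 + f) (h(f) = (-9 + f)*(2*f) = 2*f*(-9 + f))
-108*h(2) + g(1) = -216*2*(-9 + 2) + (1/4)*1 = -216*2*(-7) + 1/4 = -108*(-28) + 1/4 = 3024 + 1/4 = 12097/4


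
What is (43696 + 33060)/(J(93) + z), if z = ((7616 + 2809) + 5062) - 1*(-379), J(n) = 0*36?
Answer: 38378/7933 ≈ 4.8378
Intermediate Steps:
J(n) = 0
z = 15866 (z = (10425 + 5062) + 379 = 15487 + 379 = 15866)
(43696 + 33060)/(J(93) + z) = (43696 + 33060)/(0 + 15866) = 76756/15866 = 76756*(1/15866) = 38378/7933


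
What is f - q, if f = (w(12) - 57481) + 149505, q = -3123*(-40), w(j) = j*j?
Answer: -32752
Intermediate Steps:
w(j) = j**2
q = 124920
f = 92168 (f = (12**2 - 57481) + 149505 = (144 - 57481) + 149505 = -57337 + 149505 = 92168)
f - q = 92168 - 1*124920 = 92168 - 124920 = -32752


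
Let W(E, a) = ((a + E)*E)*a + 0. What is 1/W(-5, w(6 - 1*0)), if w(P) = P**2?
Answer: -1/5580 ≈ -0.00017921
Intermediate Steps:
W(E, a) = E*a*(E + a) (W(E, a) = ((E + a)*E)*a + 0 = (E*(E + a))*a + 0 = E*a*(E + a) + 0 = E*a*(E + a))
1/W(-5, w(6 - 1*0)) = 1/(-5*(6 - 1*0)**2*(-5 + (6 - 1*0)**2)) = 1/(-5*(6 + 0)**2*(-5 + (6 + 0)**2)) = 1/(-5*6**2*(-5 + 6**2)) = 1/(-5*36*(-5 + 36)) = 1/(-5*36*31) = 1/(-5580) = -1/5580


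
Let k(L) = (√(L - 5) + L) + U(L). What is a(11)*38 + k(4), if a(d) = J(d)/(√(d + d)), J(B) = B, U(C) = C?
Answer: 8 + I + 19*√22 ≈ 97.118 + 1.0*I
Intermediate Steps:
k(L) = √(-5 + L) + 2*L (k(L) = (√(L - 5) + L) + L = (√(-5 + L) + L) + L = (L + √(-5 + L)) + L = √(-5 + L) + 2*L)
a(d) = √2*√d/2 (a(d) = d/(√(d + d)) = d/(√(2*d)) = d/((√2*√d)) = d*(√2/(2*√d)) = √2*√d/2)
a(11)*38 + k(4) = (√2*√11/2)*38 + (√(-5 + 4) + 2*4) = (√22/2)*38 + (√(-1) + 8) = 19*√22 + (I + 8) = 19*√22 + (8 + I) = 8 + I + 19*√22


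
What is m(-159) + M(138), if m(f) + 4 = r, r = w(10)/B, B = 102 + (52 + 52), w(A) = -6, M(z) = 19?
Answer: 1542/103 ≈ 14.971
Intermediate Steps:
B = 206 (B = 102 + 104 = 206)
r = -3/103 (r = -6/206 = -6*1/206 = -3/103 ≈ -0.029126)
m(f) = -415/103 (m(f) = -4 - 3/103 = -415/103)
m(-159) + M(138) = -415/103 + 19 = 1542/103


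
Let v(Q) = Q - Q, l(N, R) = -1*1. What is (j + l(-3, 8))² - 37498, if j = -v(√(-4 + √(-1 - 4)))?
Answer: -37497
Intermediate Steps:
l(N, R) = -1
v(Q) = 0
j = 0 (j = -1*0 = 0)
(j + l(-3, 8))² - 37498 = (0 - 1)² - 37498 = (-1)² - 37498 = 1 - 37498 = -37497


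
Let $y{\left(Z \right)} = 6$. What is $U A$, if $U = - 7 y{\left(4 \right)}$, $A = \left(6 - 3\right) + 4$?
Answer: $-294$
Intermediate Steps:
$A = 7$ ($A = 3 + 4 = 7$)
$U = -42$ ($U = \left(-7\right) 6 = -42$)
$U A = \left(-42\right) 7 = -294$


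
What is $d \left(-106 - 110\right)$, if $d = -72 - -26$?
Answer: $9936$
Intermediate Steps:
$d = -46$ ($d = -72 + 26 = -46$)
$d \left(-106 - 110\right) = - 46 \left(-106 - 110\right) = \left(-46\right) \left(-216\right) = 9936$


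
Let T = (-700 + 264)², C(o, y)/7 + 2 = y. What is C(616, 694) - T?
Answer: -185252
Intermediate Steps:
C(o, y) = -14 + 7*y
T = 190096 (T = (-436)² = 190096)
C(616, 694) - T = (-14 + 7*694) - 1*190096 = (-14 + 4858) - 190096 = 4844 - 190096 = -185252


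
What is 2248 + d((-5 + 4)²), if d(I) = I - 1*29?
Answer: 2220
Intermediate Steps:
d(I) = -29 + I (d(I) = I - 29 = -29 + I)
2248 + d((-5 + 4)²) = 2248 + (-29 + (-5 + 4)²) = 2248 + (-29 + (-1)²) = 2248 + (-29 + 1) = 2248 - 28 = 2220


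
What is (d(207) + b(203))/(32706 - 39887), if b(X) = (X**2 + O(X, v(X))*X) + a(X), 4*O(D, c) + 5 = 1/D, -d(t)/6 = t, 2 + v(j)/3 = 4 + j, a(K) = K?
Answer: -79833/14362 ≈ -5.5586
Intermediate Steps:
v(j) = 6 + 3*j (v(j) = -6 + 3*(4 + j) = -6 + (12 + 3*j) = 6 + 3*j)
d(t) = -6*t
O(D, c) = -5/4 + 1/(4*D)
b(X) = 1/4 + X**2 - X/4 (b(X) = (X**2 + ((1 - 5*X)/(4*X))*X) + X = (X**2 + (1/4 - 5*X/4)) + X = (1/4 + X**2 - 5*X/4) + X = 1/4 + X**2 - X/4)
(d(207) + b(203))/(32706 - 39887) = (-6*207 + (1/4 + 203**2 - 1/4*203))/(32706 - 39887) = (-1242 + (1/4 + 41209 - 203/4))/(-7181) = (-1242 + 82317/2)*(-1/7181) = (79833/2)*(-1/7181) = -79833/14362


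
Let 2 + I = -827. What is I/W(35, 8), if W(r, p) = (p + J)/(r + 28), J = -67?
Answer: 52227/59 ≈ 885.20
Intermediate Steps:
I = -829 (I = -2 - 827 = -829)
W(r, p) = (-67 + p)/(28 + r) (W(r, p) = (p - 67)/(r + 28) = (-67 + p)/(28 + r))
I/W(35, 8) = -829*(28 + 35)/(-67 + 8) = -829/(-59/63) = -829*(-63/59) = 52227/59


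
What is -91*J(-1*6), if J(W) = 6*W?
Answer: 3276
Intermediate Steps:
-91*J(-1*6) = -546*(-1*6) = -546*(-6) = -91*(-36) = 3276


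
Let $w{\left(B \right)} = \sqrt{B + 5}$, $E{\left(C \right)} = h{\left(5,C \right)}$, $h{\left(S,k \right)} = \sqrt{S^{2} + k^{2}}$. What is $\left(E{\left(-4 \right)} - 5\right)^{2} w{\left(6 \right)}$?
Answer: $\sqrt{11} \left(5 - \sqrt{41}\right)^{2} \approx 6.5296$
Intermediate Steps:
$E{\left(C \right)} = \sqrt{25 + C^{2}}$ ($E{\left(C \right)} = \sqrt{5^{2} + C^{2}} = \sqrt{25 + C^{2}}$)
$w{\left(B \right)} = \sqrt{5 + B}$
$\left(E{\left(-4 \right)} - 5\right)^{2} w{\left(6 \right)} = \left(\sqrt{25 + \left(-4\right)^{2}} - 5\right)^{2} \sqrt{5 + 6} = \left(\sqrt{25 + 16} - 5\right)^{2} \sqrt{11} = \left(\sqrt{41} - 5\right)^{2} \sqrt{11} = \left(-5 + \sqrt{41}\right)^{2} \sqrt{11} = \sqrt{11} \left(-5 + \sqrt{41}\right)^{2}$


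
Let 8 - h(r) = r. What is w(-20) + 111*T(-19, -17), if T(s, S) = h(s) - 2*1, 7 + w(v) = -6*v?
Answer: 2888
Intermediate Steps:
h(r) = 8 - r
w(v) = -7 - 6*v
T(s, S) = 6 - s (T(s, S) = (8 - s) - 2*1 = (8 - s) - 2 = 6 - s)
w(-20) + 111*T(-19, -17) = (-7 - 6*(-20)) + 111*(6 - 1*(-19)) = (-7 + 120) + 111*(6 + 19) = 113 + 111*25 = 113 + 2775 = 2888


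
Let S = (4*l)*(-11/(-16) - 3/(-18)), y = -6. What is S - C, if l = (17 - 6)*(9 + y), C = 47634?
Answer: -190085/4 ≈ -47521.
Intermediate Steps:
l = 33 (l = (17 - 6)*(9 - 6) = 11*3 = 33)
S = 451/4 (S = (4*33)*(-11/(-16) - 3/(-18)) = 132*(-11*(-1/16) - 3*(-1/18)) = 132*(11/16 + 1/6) = 132*(41/48) = 451/4 ≈ 112.75)
S - C = 451/4 - 1*47634 = 451/4 - 47634 = -190085/4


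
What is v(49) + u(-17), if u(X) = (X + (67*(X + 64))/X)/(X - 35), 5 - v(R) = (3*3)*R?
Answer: -190993/442 ≈ -432.11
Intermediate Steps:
v(R) = 5 - 9*R (v(R) = 5 - 3*3*R = 5 - 9*R)
u(X) = (X + (4288 + 67*X)/X)/(-35 + X) (u(X) = (X + (67*(64 + X))/X)/(-35 + X) = (X + (4288 + 67*X)/X)/(-35 + X))
v(49) + u(-17) = (5 - 9*49) + (4288 + (-17)**2 + 67*(-17))/((-17)*(-35 - 17)) = (5 - 441) - 1/17*(4288 + 289 - 1139)/(-52) = -436 - 1/17*(-1/52)*3438 = -436 + 1719/442 = -190993/442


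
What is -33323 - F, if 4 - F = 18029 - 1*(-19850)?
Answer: 4552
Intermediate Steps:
F = -37875 (F = 4 - (18029 - 1*(-19850)) = 4 - (18029 + 19850) = 4 - 1*37879 = 4 - 37879 = -37875)
-33323 - F = -33323 - 1*(-37875) = -33323 + 37875 = 4552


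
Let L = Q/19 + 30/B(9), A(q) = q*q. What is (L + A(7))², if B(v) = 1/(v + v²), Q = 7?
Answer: 2728808644/361 ≈ 7.5590e+6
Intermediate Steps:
A(q) = q²
L = 51307/19 (L = 7/19 + 30/((1/(9*(1 + 9)))) = 7*(1/19) + 30/(((⅑)/10)) = 7/19 + 30/(((⅑)*(⅒))) = 7/19 + 30/(1/90) = 7/19 + 30*90 = 7/19 + 2700 = 51307/19 ≈ 2700.4)
(L + A(7))² = (51307/19 + 7²)² = (51307/19 + 49)² = (52238/19)² = 2728808644/361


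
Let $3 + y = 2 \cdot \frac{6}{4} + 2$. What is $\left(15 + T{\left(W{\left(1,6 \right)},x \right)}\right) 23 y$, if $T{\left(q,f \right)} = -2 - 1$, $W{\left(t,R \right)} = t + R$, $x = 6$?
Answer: $552$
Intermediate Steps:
$W{\left(t,R \right)} = R + t$
$T{\left(q,f \right)} = -3$
$y = 2$ ($y = -3 + \left(2 \cdot \frac{6}{4} + 2\right) = -3 + \left(2 \cdot 6 \cdot \frac{1}{4} + 2\right) = -3 + \left(2 \cdot \frac{3}{2} + 2\right) = -3 + \left(3 + 2\right) = -3 + 5 = 2$)
$\left(15 + T{\left(W{\left(1,6 \right)},x \right)}\right) 23 y = \left(15 - 3\right) 23 \cdot 2 = 12 \cdot 23 \cdot 2 = 276 \cdot 2 = 552$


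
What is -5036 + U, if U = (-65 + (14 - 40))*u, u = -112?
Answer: 5156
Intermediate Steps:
U = 10192 (U = (-65 + (14 - 40))*(-112) = (-65 - 26)*(-112) = -91*(-112) = 10192)
-5036 + U = -5036 + 10192 = 5156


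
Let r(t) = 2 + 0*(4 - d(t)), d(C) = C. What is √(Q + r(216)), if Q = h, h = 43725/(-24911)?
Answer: √151882367/24911 ≈ 0.49472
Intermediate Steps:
h = -43725/24911 (h = 43725*(-1/24911) = -43725/24911 ≈ -1.7552)
r(t) = 2 (r(t) = 2 + 0*(4 - t) = 2 + 0 = 2)
Q = -43725/24911 ≈ -1.7552
√(Q + r(216)) = √(-43725/24911 + 2) = √(6097/24911) = √151882367/24911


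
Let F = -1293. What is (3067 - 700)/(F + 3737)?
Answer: 2367/2444 ≈ 0.96849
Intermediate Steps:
(3067 - 700)/(F + 3737) = (3067 - 700)/(-1293 + 3737) = 2367/2444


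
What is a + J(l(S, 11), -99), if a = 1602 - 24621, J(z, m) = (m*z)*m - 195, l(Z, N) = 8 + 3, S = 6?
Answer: 84597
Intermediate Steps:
l(Z, N) = 11
J(z, m) = -195 + z*m**2 (J(z, m) = z*m**2 - 195 = -195 + z*m**2)
a = -23019
a + J(l(S, 11), -99) = -23019 + (-195 + 11*(-99)**2) = -23019 + (-195 + 11*9801) = -23019 + (-195 + 107811) = -23019 + 107616 = 84597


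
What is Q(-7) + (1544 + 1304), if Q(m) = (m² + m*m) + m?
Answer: 2939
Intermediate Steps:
Q(m) = m + 2*m² (Q(m) = (m² + m²) + m = 2*m² + m = m + 2*m²)
Q(-7) + (1544 + 1304) = -7*(1 + 2*(-7)) + (1544 + 1304) = -7*(1 - 14) + 2848 = -7*(-13) + 2848 = 91 + 2848 = 2939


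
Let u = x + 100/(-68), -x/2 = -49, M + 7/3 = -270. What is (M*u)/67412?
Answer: -23521/60316 ≈ -0.38996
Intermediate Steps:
M = -817/3 (M = -7/3 - 270 = -817/3 ≈ -272.33)
x = 98 (x = -2*(-49) = 98)
u = 1641/17 (u = 98 + 100/(-68) = 98 + 100*(-1/68) = 98 - 25/17 = 1641/17 ≈ 96.529)
(M*u)/67412 = -817/3*1641/17/67412 = -446899/17*1/67412 = -23521/60316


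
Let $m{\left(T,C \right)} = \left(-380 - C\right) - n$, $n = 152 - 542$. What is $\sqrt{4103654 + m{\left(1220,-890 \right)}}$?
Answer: $\sqrt{4104554} \approx 2026.0$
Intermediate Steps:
$n = -390$ ($n = 152 - 542 = -390$)
$m{\left(T,C \right)} = 10 - C$ ($m{\left(T,C \right)} = \left(-380 - C\right) - -390 = \left(-380 - C\right) + 390 = 10 - C$)
$\sqrt{4103654 + m{\left(1220,-890 \right)}} = \sqrt{4103654 + \left(10 - -890\right)} = \sqrt{4103654 + \left(10 + 890\right)} = \sqrt{4103654 + 900} = \sqrt{4104554}$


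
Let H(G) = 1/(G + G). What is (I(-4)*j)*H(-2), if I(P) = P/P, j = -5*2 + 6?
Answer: 1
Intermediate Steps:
H(G) = 1/(2*G)
j = -4 (j = -10 + 6 = -4)
I(P) = 1
(I(-4)*j)*H(-2) = (1*(-4))*((1/2)/(-2)) = -2*(-1)/2 = -4*(-1/4) = 1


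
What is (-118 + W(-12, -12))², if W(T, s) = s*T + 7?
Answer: 1089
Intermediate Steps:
W(T, s) = 7 + T*s (W(T, s) = T*s + 7 = 7 + T*s)
(-118 + W(-12, -12))² = (-118 + (7 - 12*(-12)))² = (-118 + (7 + 144))² = (-118 + 151)² = 33² = 1089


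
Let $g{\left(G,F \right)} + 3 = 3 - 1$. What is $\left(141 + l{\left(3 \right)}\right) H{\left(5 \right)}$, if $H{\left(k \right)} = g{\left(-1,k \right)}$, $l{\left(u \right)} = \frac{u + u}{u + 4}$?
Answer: $- \frac{993}{7} \approx -141.86$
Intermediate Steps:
$l{\left(u \right)} = \frac{2 u}{4 + u}$
$g{\left(G,F \right)} = -1$ ($g{\left(G,F \right)} = -3 + \left(3 - 1\right) = -3 + 2 = -1$)
$H{\left(k \right)} = -1$
$\left(141 + l{\left(3 \right)}\right) H{\left(5 \right)} = \left(141 + 2 \cdot 3 \frac{1}{4 + 3}\right) \left(-1\right) = \left(141 + 2 \cdot 3 \cdot \frac{1}{7}\right) \left(-1\right) = \left(141 + \frac{6}{7}\right) \left(-1\right) = \frac{993}{7} \left(-1\right) = - \frac{993}{7}$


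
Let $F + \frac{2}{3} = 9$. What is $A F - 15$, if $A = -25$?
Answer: $- \frac{670}{3} \approx -223.33$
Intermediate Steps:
$F = \frac{25}{3}$ ($F = - \frac{2}{3} + 9 = \frac{25}{3} \approx 8.3333$)
$A F - 15 = \left(-25\right) \frac{25}{3} - 15 = - \frac{625}{3} - 15 = - \frac{670}{3}$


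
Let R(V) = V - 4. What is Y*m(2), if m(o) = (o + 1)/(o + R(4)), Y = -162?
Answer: -243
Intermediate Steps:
R(V) = -4 + V
m(o) = (1 + o)/o (m(o) = (o + 1)/(o + (-4 + 4)) = (1 + o)/(o + 0) = (1 + o)/o)
Y*m(2) = -162*(1 + 2)/2 = -81*3 = -162*3/2 = -243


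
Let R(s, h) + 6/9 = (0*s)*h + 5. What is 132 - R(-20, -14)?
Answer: 383/3 ≈ 127.67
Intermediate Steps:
R(s, h) = 13/3 (R(s, h) = -⅔ + ((0*s)*h + 5) = -⅔ + (0*h + 5) = -⅔ + (0 + 5) = -⅔ + 5 = 13/3)
132 - R(-20, -14) = 132 - 1*13/3 = 132 - 13/3 = 383/3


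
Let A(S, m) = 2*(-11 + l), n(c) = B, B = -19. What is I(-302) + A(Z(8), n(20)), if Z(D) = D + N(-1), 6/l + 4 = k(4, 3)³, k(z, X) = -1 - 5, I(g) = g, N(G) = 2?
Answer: -17823/55 ≈ -324.05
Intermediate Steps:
k(z, X) = -6
l = -3/110 (l = 6/(-4 + (-6)³) = 6/(-4 - 216) = 6/(-220) = 6*(-1/220) = -3/110 ≈ -0.027273)
n(c) = -19
Z(D) = 2 + D (Z(D) = D + 2 = 2 + D)
A(S, m) = -1213/55 (A(S, m) = 2*(-11 - 3/110) = 2*(-1213/110) = -1213/55)
I(-302) + A(Z(8), n(20)) = -302 - 1213/55 = -17823/55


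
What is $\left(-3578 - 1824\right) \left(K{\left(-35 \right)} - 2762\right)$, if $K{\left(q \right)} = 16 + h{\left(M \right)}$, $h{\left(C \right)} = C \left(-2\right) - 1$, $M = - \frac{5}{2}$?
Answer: $14812284$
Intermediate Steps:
$M = - \frac{5}{2}$ ($M = \left(-5\right) \frac{1}{2} = - \frac{5}{2} \approx -2.5$)
$h{\left(C \right)} = -1 - 2 C$ ($h{\left(C \right)} = - 2 C - 1 = -1 - 2 C$)
$K{\left(q \right)} = 20$ ($K{\left(q \right)} = 16 - -4 = 16 + \left(-1 + 5\right) = 16 + 4 = 20$)
$\left(-3578 - 1824\right) \left(K{\left(-35 \right)} - 2762\right) = \left(-3578 - 1824\right) \left(20 - 2762\right) = \left(-5402\right) \left(-2742\right) = 14812284$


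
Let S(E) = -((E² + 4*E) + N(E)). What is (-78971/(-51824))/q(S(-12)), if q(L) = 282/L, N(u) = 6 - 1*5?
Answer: -7660187/14614368 ≈ -0.52415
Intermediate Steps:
N(u) = 1 (N(u) = 6 - 5 = 1)
S(E) = -1 - E² - 4*E (S(E) = -((E² + 4*E) + 1) = -(1 + E² + 4*E) = -1 - E² - 4*E)
(-78971/(-51824))/q(S(-12)) = (-78971/(-51824))/((282/(-1 - 1*(-12)² - 4*(-12)))) = (-78971*(-1/51824))/((282/(-1 - 1*144 + 48))) = 78971/(51824*((282/(-1 - 144 + 48)))) = 78971/(51824*((282/(-97)))) = 78971/(51824*((282*(-1/97)))) = 78971/(51824*(-282/97)) = (78971/51824)*(-97/282) = -7660187/14614368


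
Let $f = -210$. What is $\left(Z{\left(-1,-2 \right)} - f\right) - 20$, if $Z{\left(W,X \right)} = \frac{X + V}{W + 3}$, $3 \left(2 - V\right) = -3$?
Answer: $\frac{381}{2} \approx 190.5$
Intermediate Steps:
$V = 3$ ($V = 2 - -1 = 2 + 1 = 3$)
$Z{\left(W,X \right)} = \frac{3 + X}{3 + W}$ ($Z{\left(W,X \right)} = \frac{X + 3}{W + 3} = \frac{3 + X}{3 + W}$)
$\left(Z{\left(-1,-2 \right)} - f\right) - 20 = \left(\frac{3 - 2}{3 - 1} - -210\right) - 20 = \left(\frac{1}{2} \cdot 1 + 210\right) - 20 = \left(\frac{1}{2} + 210\right) - 20 = \frac{421}{2} - 20 = \frac{381}{2}$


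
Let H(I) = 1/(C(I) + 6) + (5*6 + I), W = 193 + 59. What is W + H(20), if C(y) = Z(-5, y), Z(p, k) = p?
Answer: 303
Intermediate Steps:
C(y) = -5
W = 252
H(I) = 31 + I (H(I) = 1/(-5 + 6) + (5*6 + I) = 1/1 + (30 + I) = 1 + (30 + I) = 31 + I)
W + H(20) = 252 + (31 + 20) = 252 + 51 = 303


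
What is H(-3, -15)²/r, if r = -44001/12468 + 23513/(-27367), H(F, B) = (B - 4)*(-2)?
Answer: -8644031152/26269043 ≈ -329.06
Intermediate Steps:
H(F, B) = 8 - 2*B (H(F, B) = (-4 + B)*(-2) = 8 - 2*B)
r = -499111817/113737252 (r = -44001*1/12468 + 23513*(-1/27367) = -14667/4156 - 23513/27367 = -499111817/113737252 ≈ -4.3883)
H(-3, -15)²/r = (8 - 2*(-15))²/(-499111817/113737252) = (8 + 30)²*(-113737252/499111817) = 38²*(-113737252/499111817) = 1444*(-113737252/499111817) = -8644031152/26269043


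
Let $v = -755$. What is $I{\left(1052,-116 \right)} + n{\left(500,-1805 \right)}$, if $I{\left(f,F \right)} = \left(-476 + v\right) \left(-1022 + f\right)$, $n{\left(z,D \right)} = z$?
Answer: $-36430$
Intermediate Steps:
$I{\left(f,F \right)} = 1258082 - 1231 f$ ($I{\left(f,F \right)} = \left(-476 - 755\right) \left(-1022 + f\right) = - 1231 \left(-1022 + f\right) = 1258082 - 1231 f$)
$I{\left(1052,-116 \right)} + n{\left(500,-1805 \right)} = \left(1258082 - 1295012\right) + 500 = -36930 + 500 = -36430$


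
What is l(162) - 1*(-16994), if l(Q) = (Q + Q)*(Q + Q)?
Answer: 121970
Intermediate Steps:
l(Q) = 4*Q**2 (l(Q) = (2*Q)*(2*Q) = 4*Q**2)
l(162) - 1*(-16994) = 4*162**2 - 1*(-16994) = 4*26244 + 16994 = 104976 + 16994 = 121970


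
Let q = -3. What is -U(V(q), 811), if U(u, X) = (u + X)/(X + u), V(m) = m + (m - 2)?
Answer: -1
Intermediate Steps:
V(m) = -2 + 2*m (V(m) = m + (-2 + m) = -2 + 2*m)
U(u, X) = 1 (U(u, X) = (X + u)/(X + u) = 1)
-U(V(q), 811) = -1*1 = -1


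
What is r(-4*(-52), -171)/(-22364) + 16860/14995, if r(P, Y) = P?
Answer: 18696904/16767409 ≈ 1.1151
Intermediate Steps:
r(-4*(-52), -171)/(-22364) + 16860/14995 = -4*(-52)/(-22364) + 16860/14995 = 208*(-1/22364) + 16860*(1/14995) = -52/5591 + 3372/2999 = 18696904/16767409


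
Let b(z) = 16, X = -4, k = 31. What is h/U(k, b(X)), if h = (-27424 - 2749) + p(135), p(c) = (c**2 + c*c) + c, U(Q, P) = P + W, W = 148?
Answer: 1603/41 ≈ 39.098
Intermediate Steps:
U(Q, P) = 148 + P (U(Q, P) = P + 148 = 148 + P)
p(c) = c + 2*c**2 (p(c) = (c**2 + c**2) + c = 2*c**2 + c = c + 2*c**2)
h = 6412 (h = (-27424 - 2749) + 135*(1 + 2*135) = -30173 + 135*(1 + 270) = -30173 + 135*271 = -30173 + 36585 = 6412)
h/U(k, b(X)) = 6412/(148 + 16) = 6412/164 = 6412*(1/164) = 1603/41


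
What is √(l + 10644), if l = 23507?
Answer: √34151 ≈ 184.80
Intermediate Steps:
√(l + 10644) = √(23507 + 10644) = √34151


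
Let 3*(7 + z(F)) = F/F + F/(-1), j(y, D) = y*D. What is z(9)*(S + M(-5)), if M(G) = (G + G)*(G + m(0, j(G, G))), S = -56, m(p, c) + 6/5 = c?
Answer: 7076/3 ≈ 2358.7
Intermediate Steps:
j(y, D) = D*y
m(p, c) = -6/5 + c
M(G) = 2*G*(-6/5 + G + G²) (M(G) = (G + G)*(G + (-6/5 + G*G)) = (2*G)*(G + (-6/5 + G²)) = (2*G)*(-6/5 + G + G²) = 2*G*(-6/5 + G + G²))
z(F) = -20/3 - F/3 (z(F) = -7 + (F/F + F/(-1))/3 = -7 + (1 + F*(-1))/3 = -7 + (1 - F)/3 = -7 + (⅓ - F/3) = -20/3 - F/3)
z(9)*(S + M(-5)) = (-20/3 - ⅓*9)*(-56 + (⅖)*(-5)*(-6 + 5*(-5) + 5*(-5)²)) = (-20/3 - 3)*(-56 + (⅖)*(-5)*(-6 - 25 + 5*25)) = -29*(-56 + (⅖)*(-5)*(-6 - 25 + 125))/3 = -29*(-56 + (⅖)*(-5)*94)/3 = -29*(-56 - 188)/3 = -29/3*(-244) = 7076/3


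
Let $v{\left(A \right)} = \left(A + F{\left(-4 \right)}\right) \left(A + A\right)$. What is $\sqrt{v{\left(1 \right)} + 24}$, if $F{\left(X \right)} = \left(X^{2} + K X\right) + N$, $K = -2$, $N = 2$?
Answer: $\sqrt{78} \approx 8.8318$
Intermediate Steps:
$F{\left(X \right)} = 2 + X^{2} - 2 X$ ($F{\left(X \right)} = \left(X^{2} - 2 X\right) + 2 = 2 + X^{2} - 2 X$)
$v{\left(A \right)} = 2 A \left(26 + A\right)$ ($v{\left(A \right)} = \left(A + \left(2 + \left(-4\right)^{2} - -8\right)\right) \left(A + A\right) = \left(A + \left(2 + 16 + 8\right)\right) 2 A = \left(A + 26\right) 2 A = \left(26 + A\right) 2 A = 2 A \left(26 + A\right)$)
$\sqrt{v{\left(1 \right)} + 24} = \sqrt{2 \cdot 1 \left(26 + 1\right) + 24} = \sqrt{2 \cdot 1 \cdot 27 + 24} = \sqrt{54 + 24} = \sqrt{78}$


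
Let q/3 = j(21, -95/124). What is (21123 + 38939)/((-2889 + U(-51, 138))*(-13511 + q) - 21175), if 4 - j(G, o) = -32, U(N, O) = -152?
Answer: 30031/20368674 ≈ 0.0014744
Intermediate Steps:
j(G, o) = 36 (j(G, o) = 4 - 1*(-32) = 4 + 32 = 36)
q = 108 (q = 3*36 = 108)
(21123 + 38939)/((-2889 + U(-51, 138))*(-13511 + q) - 21175) = (21123 + 38939)/((-2889 - 152)*(-13511 + 108) - 21175) = 60062/(-3041*(-13403) - 21175) = 60062/(40758523 - 21175) = 60062/40737348 = 60062*(1/40737348) = 30031/20368674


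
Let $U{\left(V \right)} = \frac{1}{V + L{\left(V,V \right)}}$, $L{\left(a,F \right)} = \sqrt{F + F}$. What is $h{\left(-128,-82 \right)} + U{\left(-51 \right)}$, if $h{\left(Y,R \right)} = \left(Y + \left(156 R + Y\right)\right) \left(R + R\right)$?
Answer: $\frac{113413215}{53} - \frac{i \sqrt{102}}{2703} \approx 2.1399 \cdot 10^{6} - 0.0037364 i$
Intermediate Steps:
$L{\left(a,F \right)} = \sqrt{2} \sqrt{F}$ ($L{\left(a,F \right)} = \sqrt{2 F} = \sqrt{2} \sqrt{F}$)
$h{\left(Y,R \right)} = 2 R \left(2 Y + 156 R\right)$ ($h{\left(Y,R \right)} = \left(Y + \left(Y + 156 R\right)\right) 2 R = \left(2 Y + 156 R\right) 2 R = 2 R \left(2 Y + 156 R\right)$)
$U{\left(V \right)} = \frac{1}{V + \sqrt{2} \sqrt{V}}$
$h{\left(-128,-82 \right)} + U{\left(-51 \right)} = 4 \left(-82\right) \left(-128 + 78 \left(-82\right)\right) + \frac{1}{-51 + \sqrt{2} \sqrt{-51}} = 4 \left(-82\right) \left(-128 - 6396\right) + \frac{1}{-51 + \sqrt{2} i \sqrt{51}} = 4 \left(-82\right) \left(-6524\right) + \frac{1}{-51 + i \sqrt{102}} = 2139872 + \frac{1}{-51 + i \sqrt{102}}$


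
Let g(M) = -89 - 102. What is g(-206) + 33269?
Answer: 33078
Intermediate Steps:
g(M) = -191
g(-206) + 33269 = -191 + 33269 = 33078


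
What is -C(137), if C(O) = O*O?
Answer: -18769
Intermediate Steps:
C(O) = O²
-C(137) = -1*137² = -1*18769 = -18769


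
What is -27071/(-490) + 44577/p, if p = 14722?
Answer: 105095498/1803445 ≈ 58.275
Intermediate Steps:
-27071/(-490) + 44577/p = -27071/(-490) + 44577/14722 = -27071*(-1/490) + 44577*(1/14722) = 27071/490 + 44577/14722 = 105095498/1803445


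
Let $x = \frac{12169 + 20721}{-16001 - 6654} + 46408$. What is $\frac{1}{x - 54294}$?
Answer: $- \frac{197}{1553828} \approx -0.00012678$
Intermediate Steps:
$x = \frac{9142090}{197}$ ($x = \frac{32890}{-22655} + 46408 = 32890 \left(- \frac{1}{22655}\right) + 46408 = - \frac{286}{197} + 46408 = \frac{9142090}{197} \approx 46407.0$)
$\frac{1}{x - 54294} = \frac{1}{\frac{9142090}{197} - 54294} = \frac{1}{- \frac{1553828}{197}} = - \frac{197}{1553828}$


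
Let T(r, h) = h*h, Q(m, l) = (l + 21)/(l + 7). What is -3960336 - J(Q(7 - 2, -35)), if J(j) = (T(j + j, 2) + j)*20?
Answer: -3960426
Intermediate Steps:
Q(m, l) = (21 + l)/(7 + l)
T(r, h) = h**2
J(j) = 80 + 20*j (J(j) = (2**2 + j)*20 = (4 + j)*20 = 80 + 20*j)
-3960336 - J(Q(7 - 2, -35)) = -3960336 - (80 + 20*((21 - 35)/(7 - 35))) = -3960336 - (80 + 20*(-14/(-28))) = -3960336 - (80 + 20*(-1/28*(-14))) = -3960336 - (80 + 20*(1/2)) = -3960336 - (80 + 10) = -3960336 - 1*90 = -3960336 - 90 = -3960426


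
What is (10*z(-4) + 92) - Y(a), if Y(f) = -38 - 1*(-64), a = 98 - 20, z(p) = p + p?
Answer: -14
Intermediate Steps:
z(p) = 2*p
a = 78
Y(f) = 26 (Y(f) = -38 + 64 = 26)
(10*z(-4) + 92) - Y(a) = (10*(2*(-4)) + 92) - 1*26 = (10*(-8) + 92) - 26 = (-80 + 92) - 26 = 12 - 26 = -14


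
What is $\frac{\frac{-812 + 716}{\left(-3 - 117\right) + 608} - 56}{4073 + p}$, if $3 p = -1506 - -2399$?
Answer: $- \frac{2571}{199958} \approx -0.012858$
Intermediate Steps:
$p = \frac{893}{3}$ ($p = \frac{-1506 - -2399}{3} = \frac{-1506 + 2399}{3} = \frac{1}{3} \cdot 893 = \frac{893}{3} \approx 297.67$)
$\frac{\frac{-812 + 716}{\left(-3 - 117\right) + 608} - 56}{4073 + p} = \frac{\frac{-812 + 716}{\left(-3 - 117\right) + 608} - 56}{4073 + \frac{893}{3}} = \frac{- \frac{96}{\left(-3 - 117\right) + 608} - 56}{\frac{13112}{3}} = \left(- \frac{96}{-120 + 608} - 56\right) \frac{3}{13112} = \left(- \frac{96}{488} - 56\right) \frac{3}{13112} = \left(\left(-96\right) \frac{1}{488} - 56\right) \frac{3}{13112} = \left(- \frac{12}{61} - 56\right) \frac{3}{13112} = \left(- \frac{3428}{61}\right) \frac{3}{13112} = - \frac{2571}{199958}$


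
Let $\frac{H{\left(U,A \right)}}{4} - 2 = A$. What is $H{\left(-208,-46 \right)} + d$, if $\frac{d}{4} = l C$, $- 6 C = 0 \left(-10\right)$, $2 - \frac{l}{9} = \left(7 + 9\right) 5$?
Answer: $-176$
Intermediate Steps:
$l = -702$ ($l = 18 - 9 \left(7 + 9\right) 5 = 18 - 9 \cdot 16 \cdot 5 = 18 - 720 = -702$)
$C = 0$ ($C = - \frac{0 \left(-10\right)}{6} = \left(- \frac{1}{6}\right) 0 = 0$)
$H{\left(U,A \right)} = 8 + 4 A$
$d = 0$ ($d = 4 \left(\left(-702\right) 0\right) = 4 \cdot 0 = 0$)
$H{\left(-208,-46 \right)} + d = \left(8 + 4 \left(-46\right)\right) + 0 = \left(8 - 184\right) + 0 = -176 + 0 = -176$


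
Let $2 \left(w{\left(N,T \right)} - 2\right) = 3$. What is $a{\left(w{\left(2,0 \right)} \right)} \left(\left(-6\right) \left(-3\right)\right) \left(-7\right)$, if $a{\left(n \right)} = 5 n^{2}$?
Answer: $- \frac{15435}{2} \approx -7717.5$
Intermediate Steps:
$w{\left(N,T \right)} = \frac{7}{2}$ ($w{\left(N,T \right)} = 2 + \frac{1}{2} \cdot 3 = 2 + \frac{3}{2} = \frac{7}{2}$)
$a{\left(w{\left(2,0 \right)} \right)} \left(\left(-6\right) \left(-3\right)\right) \left(-7\right) = 5 \left(\frac{7}{2}\right)^{2} \left(\left(-6\right) \left(-3\right)\right) \left(-7\right) = 5 \cdot \frac{49}{4} \cdot 18 \left(-7\right) = \frac{245}{4} \cdot 18 \left(-7\right) = \frac{2205}{2} \left(-7\right) = - \frac{15435}{2}$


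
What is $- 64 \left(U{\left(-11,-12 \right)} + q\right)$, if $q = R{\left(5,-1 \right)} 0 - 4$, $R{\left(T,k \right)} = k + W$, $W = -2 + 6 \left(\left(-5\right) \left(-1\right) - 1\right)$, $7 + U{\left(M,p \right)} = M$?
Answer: $1408$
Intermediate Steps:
$U{\left(M,p \right)} = -7 + M$
$W = 22$ ($W = -2 + 6 \left(5 - 1\right) = -2 + 6 \cdot 4 = -2 + 24 = 22$)
$R{\left(T,k \right)} = 22 + k$ ($R{\left(T,k \right)} = k + 22 = 22 + k$)
$q = -4$ ($q = \left(22 - 1\right) 0 - 4 = 21 \cdot 0 - 4 = 0 - 4 = -4$)
$- 64 \left(U{\left(-11,-12 \right)} + q\right) = - 64 \left(\left(-7 - 11\right) - 4\right) = - 64 \left(-18 - 4\right) = \left(-64\right) \left(-22\right) = 1408$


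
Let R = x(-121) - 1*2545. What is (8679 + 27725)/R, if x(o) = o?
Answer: -18202/1333 ≈ -13.655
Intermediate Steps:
R = -2666 (R = -121 - 1*2545 = -121 - 2545 = -2666)
(8679 + 27725)/R = (8679 + 27725)/(-2666) = 36404*(-1/2666) = -18202/1333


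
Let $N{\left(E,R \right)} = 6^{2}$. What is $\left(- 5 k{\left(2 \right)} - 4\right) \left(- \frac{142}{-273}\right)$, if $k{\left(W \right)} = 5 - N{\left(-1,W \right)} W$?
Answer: $\frac{47002}{273} \approx 172.17$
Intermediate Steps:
$N{\left(E,R \right)} = 36$
$k{\left(W \right)} = 5 - 36 W$
$\left(- 5 k{\left(2 \right)} - 4\right) \left(- \frac{142}{-273}\right) = \left(- 5 \left(5 - 72\right) - 4\right) \left(- \frac{142}{-273}\right) = \left(- 5 \left(5 - 72\right) - 4\right) \left(\left(-142\right) \left(- \frac{1}{273}\right)\right) = \left(\left(-5\right) \left(-67\right) - 4\right) \frac{142}{273} = \left(335 - 4\right) \frac{142}{273} = 331 \cdot \frac{142}{273} = \frac{47002}{273}$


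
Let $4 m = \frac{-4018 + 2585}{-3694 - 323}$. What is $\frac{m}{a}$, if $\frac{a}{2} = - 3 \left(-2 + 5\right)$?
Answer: $- \frac{1433}{289224} \approx -0.0049546$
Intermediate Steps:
$a = -18$ ($a = 2 \left(- 3 \left(-2 + 5\right)\right) = 2 \left(\left(-3\right) 3\right) = 2 \left(-9\right) = -18$)
$m = \frac{1433}{16068}$ ($m = \frac{\left(-4018 + 2585\right) \frac{1}{-3694 - 323}}{4} = \frac{\left(-1433\right) \frac{1}{-4017}}{4} = \frac{\left(-1433\right) \left(- \frac{1}{4017}\right)}{4} = \frac{1}{4} \cdot \frac{1433}{4017} = \frac{1433}{16068} \approx 0.089183$)
$\frac{m}{a} = \frac{1433}{16068 \left(-18\right)} = \frac{1433}{16068} \left(- \frac{1}{18}\right) = - \frac{1433}{289224}$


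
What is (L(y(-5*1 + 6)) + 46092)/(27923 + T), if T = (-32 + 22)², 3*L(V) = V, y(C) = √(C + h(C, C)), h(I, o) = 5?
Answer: 15364/9341 + √6/84069 ≈ 1.6448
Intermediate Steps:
y(C) = √(5 + C) (y(C) = √(C + 5) = √(5 + C))
L(V) = V/3
T = 100 (T = (-10)² = 100)
(L(y(-5*1 + 6)) + 46092)/(27923 + T) = (√(5 + (-5*1 + 6))/3 + 46092)/(27923 + 100) = (√(5 + (-5 + 6))/3 + 46092)/28023 = (√(5 + 1)/3 + 46092)*(1/28023) = (√6/3 + 46092)*(1/28023) = (46092 + √6/3)*(1/28023) = 15364/9341 + √6/84069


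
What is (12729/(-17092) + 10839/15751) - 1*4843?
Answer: -1303828767847/269216092 ≈ -4843.1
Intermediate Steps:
(12729/(-17092) + 10839/15751) - 1*4843 = (12729*(-1/17092) + 10839*(1/15751)) - 4843 = (-12729/17092 + 10839/15751) - 4843 = -15234291/269216092 - 4843 = -1303828767847/269216092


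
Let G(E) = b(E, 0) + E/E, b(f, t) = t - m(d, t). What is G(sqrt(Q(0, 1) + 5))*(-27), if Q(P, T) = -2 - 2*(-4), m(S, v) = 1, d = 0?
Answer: 0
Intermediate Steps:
b(f, t) = -1 + t (b(f, t) = t - 1*1 = t - 1 = -1 + t)
Q(P, T) = 6 (Q(P, T) = -2 + 8 = 6)
G(E) = 0 (G(E) = (-1 + 0) + E/E = -1 + 1 = 0)
G(sqrt(Q(0, 1) + 5))*(-27) = 0*(-27) = 0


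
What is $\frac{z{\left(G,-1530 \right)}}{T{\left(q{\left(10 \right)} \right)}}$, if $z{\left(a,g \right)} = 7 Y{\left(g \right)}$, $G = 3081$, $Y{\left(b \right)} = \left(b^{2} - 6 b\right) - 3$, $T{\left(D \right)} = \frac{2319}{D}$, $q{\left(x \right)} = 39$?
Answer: $\frac{213857007}{773} \approx 2.7666 \cdot 10^{5}$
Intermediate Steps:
$Y{\left(b \right)} = -3 + b^{2} - 6 b$
$z{\left(a,g \right)} = -21 - 42 g + 7 g^{2}$ ($z{\left(a,g \right)} = 7 \left(-3 + g^{2} - 6 g\right) = -21 - 42 g + 7 g^{2}$)
$\frac{z{\left(G,-1530 \right)}}{T{\left(q{\left(10 \right)} \right)}} = \frac{-21 - -64260 + 7 \left(-1530\right)^{2}}{2319 \cdot \frac{1}{39}} = \frac{-21 + 64260 + 7 \cdot 2340900}{2319 \cdot \frac{1}{39}} = \frac{-21 + 64260 + 16386300}{\frac{773}{13}} = 16450539 \cdot \frac{13}{773} = \frac{213857007}{773}$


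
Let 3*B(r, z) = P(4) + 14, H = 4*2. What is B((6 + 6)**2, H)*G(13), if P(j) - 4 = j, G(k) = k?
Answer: 286/3 ≈ 95.333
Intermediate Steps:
P(j) = 4 + j
H = 8
B(r, z) = 22/3 (B(r, z) = ((4 + 4) + 14)/3 = (8 + 14)/3 = (1/3)*22 = 22/3)
B((6 + 6)**2, H)*G(13) = (22/3)*13 = 286/3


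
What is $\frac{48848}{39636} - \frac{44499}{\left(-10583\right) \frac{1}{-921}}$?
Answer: $- \frac{405977044715}{104866947} \approx -3871.4$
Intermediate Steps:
$\frac{48848}{39636} - \frac{44499}{\left(-10583\right) \frac{1}{-921}} = 48848 \cdot \frac{1}{39636} - \frac{44499}{\left(-10583\right) \left(- \frac{1}{921}\right)} = \frac{12212}{9909} - \frac{44499}{\frac{10583}{921}} = \frac{12212}{9909} - \frac{40983579}{10583} = - \frac{405977044715}{104866947}$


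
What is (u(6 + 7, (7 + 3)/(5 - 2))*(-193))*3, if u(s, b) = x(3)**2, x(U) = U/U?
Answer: -579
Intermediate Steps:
x(U) = 1
u(s, b) = 1 (u(s, b) = 1**2 = 1)
(u(6 + 7, (7 + 3)/(5 - 2))*(-193))*3 = (1*(-193))*3 = -193*3 = -579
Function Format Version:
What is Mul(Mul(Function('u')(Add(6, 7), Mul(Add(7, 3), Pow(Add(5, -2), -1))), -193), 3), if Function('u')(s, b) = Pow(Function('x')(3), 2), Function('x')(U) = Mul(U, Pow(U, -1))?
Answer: -579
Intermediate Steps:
Function('x')(U) = 1
Function('u')(s, b) = 1 (Function('u')(s, b) = Pow(1, 2) = 1)
Mul(Mul(Function('u')(Add(6, 7), Mul(Add(7, 3), Pow(Add(5, -2), -1))), -193), 3) = Mul(Mul(1, -193), 3) = Mul(-193, 3) = -579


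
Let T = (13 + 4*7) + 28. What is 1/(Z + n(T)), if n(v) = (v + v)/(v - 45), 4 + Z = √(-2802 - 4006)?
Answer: 28/108977 - 32*I*√1702/108977 ≈ 0.00025694 - 0.012114*I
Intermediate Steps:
T = 69 (T = (13 + 28) + 28 = 41 + 28 = 69)
Z = -4 + 2*I*√1702 (Z = -4 + √(-2802 - 4006) = -4 + √(-6808) = -4 + 2*I*√1702 ≈ -4.0 + 82.511*I)
n(v) = 2*v/(-45 + v) (n(v) = (2*v)/(-45 + v) = 2*v/(-45 + v))
1/(Z + n(T)) = 1/((-4 + 2*I*√1702) + 2*69/(-45 + 69)) = 1/((-4 + 2*I*√1702) + 2*69/24) = 1/((-4 + 2*I*√1702) + 2*69*(1/24)) = 1/((-4 + 2*I*√1702) + 23/4) = 1/(7/4 + 2*I*√1702)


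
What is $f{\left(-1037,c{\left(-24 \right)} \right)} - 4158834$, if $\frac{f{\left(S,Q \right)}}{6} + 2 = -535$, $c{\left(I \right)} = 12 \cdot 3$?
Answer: $-4162056$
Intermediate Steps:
$c{\left(I \right)} = 36$
$f{\left(S,Q \right)} = -3222$ ($f{\left(S,Q \right)} = -12 + 6 \left(-535\right) = -12 - 3210 = -3222$)
$f{\left(-1037,c{\left(-24 \right)} \right)} - 4158834 = -3222 - 4158834 = -4162056$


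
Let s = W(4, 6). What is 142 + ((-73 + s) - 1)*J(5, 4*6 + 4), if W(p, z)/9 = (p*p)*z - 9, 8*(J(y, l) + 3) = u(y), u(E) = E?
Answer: -12335/8 ≈ -1541.9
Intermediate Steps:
J(y, l) = -3 + y/8
W(p, z) = -81 + 9*z*p**2 (W(p, z) = 9*((p*p)*z - 9) = 9*(p**2*z - 9) = 9*(z*p**2 - 9) = 9*(-9 + z*p**2) = -81 + 9*z*p**2)
s = 783 (s = -81 + 9*6*4**2 = -81 + 9*6*16 = -81 + 864 = 783)
142 + ((-73 + s) - 1)*J(5, 4*6 + 4) = 142 + ((-73 + 783) - 1)*(-3 + (1/8)*5) = 142 + (710 - 1)*(-3 + 5/8) = 142 + 709*(-19/8) = 142 - 13471/8 = -12335/8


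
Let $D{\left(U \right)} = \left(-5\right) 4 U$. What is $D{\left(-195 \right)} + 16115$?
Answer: $20015$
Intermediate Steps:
$D{\left(U \right)} = - 20 U$
$D{\left(-195 \right)} + 16115 = \left(-20\right) \left(-195\right) + 16115 = 3900 + 16115 = 20015$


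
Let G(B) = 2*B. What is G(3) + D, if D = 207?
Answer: 213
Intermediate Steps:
G(3) + D = 2*3 + 207 = 6 + 207 = 213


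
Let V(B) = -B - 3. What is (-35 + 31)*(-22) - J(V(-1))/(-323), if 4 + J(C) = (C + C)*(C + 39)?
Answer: 1488/17 ≈ 87.529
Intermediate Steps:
V(B) = -3 - B
J(C) = -4 + 2*C*(39 + C) (J(C) = -4 + (C + C)*(C + 39) = -4 + (2*C)*(39 + C) = -4 + 2*C*(39 + C))
(-35 + 31)*(-22) - J(V(-1))/(-323) = (-35 + 31)*(-22) - (-4 + 2*(-3 - 1*(-1))² + 78*(-3 - 1*(-1)))/(-323) = -4*(-22) - (-4 + 2*(-3 + 1)² + 78*(-3 + 1))*(-1)/323 = 88 - (-4 + 2*(-2)² + 78*(-2))*(-1)/323 = 88 - (-4 + 2*4 - 156)*(-1)/323 = 88 - (-4 + 8 - 156)*(-1)/323 = 88 - (-152)*(-1)/323 = 88 - 1*8/17 = 88 - 8/17 = 1488/17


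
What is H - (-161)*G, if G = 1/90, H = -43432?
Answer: -3908719/90 ≈ -43430.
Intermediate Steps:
G = 1/90 ≈ 0.011111
H - (-161)*G = -43432 - (-161)/90 = -43432 - 1*(-161/90) = -43432 + 161/90 = -3908719/90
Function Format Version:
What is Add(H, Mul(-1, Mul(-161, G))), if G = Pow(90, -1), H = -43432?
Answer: Rational(-3908719, 90) ≈ -43430.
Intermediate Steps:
G = Rational(1, 90) ≈ 0.011111
Add(H, Mul(-1, Mul(-161, G))) = Add(-43432, Mul(-1, Mul(-161, Rational(1, 90)))) = Add(-43432, Mul(-1, Rational(-161, 90))) = Add(-43432, Rational(161, 90)) = Rational(-3908719, 90)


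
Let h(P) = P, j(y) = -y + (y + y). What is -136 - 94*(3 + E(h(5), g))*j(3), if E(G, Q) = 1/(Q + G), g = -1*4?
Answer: -1264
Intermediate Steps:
j(y) = y (j(y) = -y + 2*y = y)
g = -4
E(G, Q) = 1/(G + Q)
-136 - 94*(3 + E(h(5), g))*j(3) = -136 - 94*(3 + 1/(5 - 4))*3 = -136 - 94*(3 + 1/1)*3 = -136 - 94*(3 + 1)*3 = -136 - 376*3 = -136 - 94*12 = -136 - 1128 = -1264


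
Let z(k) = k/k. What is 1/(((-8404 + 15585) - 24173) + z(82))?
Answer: -1/16991 ≈ -5.8855e-5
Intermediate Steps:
z(k) = 1
1/(((-8404 + 15585) - 24173) + z(82)) = 1/(((-8404 + 15585) - 24173) + 1) = 1/((7181 - 24173) + 1) = 1/(-16992 + 1) = 1/(-16991) = -1/16991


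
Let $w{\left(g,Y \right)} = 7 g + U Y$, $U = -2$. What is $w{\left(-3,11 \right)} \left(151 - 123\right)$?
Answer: $-1204$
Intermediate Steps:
$w{\left(g,Y \right)} = - 2 Y + 7 g$ ($w{\left(g,Y \right)} = 7 g - 2 Y = - 2 Y + 7 g$)
$w{\left(-3,11 \right)} \left(151 - 123\right) = \left(\left(-2\right) 11 + 7 \left(-3\right)\right) \left(151 - 123\right) = \left(-22 - 21\right) 28 = \left(-43\right) 28 = -1204$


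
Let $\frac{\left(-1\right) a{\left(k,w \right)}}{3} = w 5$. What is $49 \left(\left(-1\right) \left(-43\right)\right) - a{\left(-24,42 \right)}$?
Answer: $2737$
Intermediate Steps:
$a{\left(k,w \right)} = - 15 w$ ($a{\left(k,w \right)} = - 3 w 5 = - 3 \cdot 5 w = - 15 w$)
$49 \left(\left(-1\right) \left(-43\right)\right) - a{\left(-24,42 \right)} = 49 \left(\left(-1\right) \left(-43\right)\right) - \left(-15\right) 42 = 49 \cdot 43 - -630 = 2107 + 630 = 2737$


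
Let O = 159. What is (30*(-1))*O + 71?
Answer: -4699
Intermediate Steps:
(30*(-1))*O + 71 = (30*(-1))*159 + 71 = -30*159 + 71 = -4770 + 71 = -4699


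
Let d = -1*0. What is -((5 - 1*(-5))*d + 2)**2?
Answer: -4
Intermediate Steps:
d = 0
-((5 - 1*(-5))*d + 2)**2 = -((5 - 1*(-5))*0 + 2)**2 = -((5 + 5)*0 + 2)**2 = -(10*0 + 2)**2 = -(0 + 2)**2 = -1*2**2 = -1*4 = -4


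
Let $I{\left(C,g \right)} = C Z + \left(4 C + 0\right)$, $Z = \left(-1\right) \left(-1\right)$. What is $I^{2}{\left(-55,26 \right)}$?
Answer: $75625$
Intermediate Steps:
$Z = 1$
$I{\left(C,g \right)} = 5 C$ ($I{\left(C,g \right)} = C 1 + \left(4 C + 0\right) = C + 4 C = 5 C$)
$I^{2}{\left(-55,26 \right)} = \left(5 \left(-55\right)\right)^{2} = \left(-275\right)^{2} = 75625$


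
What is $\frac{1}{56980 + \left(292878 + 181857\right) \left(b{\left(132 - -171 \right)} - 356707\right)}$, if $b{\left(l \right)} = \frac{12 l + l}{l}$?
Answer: $- \frac{1}{169335069110} \approx -5.9054 \cdot 10^{-12}$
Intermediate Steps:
$b{\left(l \right)} = 13$ ($b{\left(l \right)} = \frac{13 l}{l} = 13$)
$\frac{1}{56980 + \left(292878 + 181857\right) \left(b{\left(132 - -171 \right)} - 356707\right)} = \frac{1}{56980 + \left(292878 + 181857\right) \left(13 - 356707\right)} = \frac{1}{56980 + 474735 \left(-356694\right)} = \frac{1}{56980 - 169335126090} = \frac{1}{-169335069110} = - \frac{1}{169335069110}$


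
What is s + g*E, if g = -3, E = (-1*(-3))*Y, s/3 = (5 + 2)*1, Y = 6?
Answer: -33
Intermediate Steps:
s = 21 (s = 3*((5 + 2)*1) = 3*(7*1) = 3*7 = 21)
E = 18 (E = -1*(-3)*6 = 3*6 = 18)
s + g*E = 21 - 3*18 = 21 - 54 = -33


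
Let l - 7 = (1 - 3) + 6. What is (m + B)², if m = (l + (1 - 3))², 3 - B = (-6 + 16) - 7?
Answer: 6561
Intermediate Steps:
l = 11 (l = 7 + ((1 - 3) + 6) = 7 + (-2 + 6) = 7 + 4 = 11)
B = 0 (B = 3 - ((-6 + 16) - 7) = 3 - (10 - 7) = 3 - 1*3 = 3 - 3 = 0)
m = 81 (m = (11 + (1 - 3))² = (11 - 2)² = 9² = 81)
(m + B)² = (81 + 0)² = 81² = 6561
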